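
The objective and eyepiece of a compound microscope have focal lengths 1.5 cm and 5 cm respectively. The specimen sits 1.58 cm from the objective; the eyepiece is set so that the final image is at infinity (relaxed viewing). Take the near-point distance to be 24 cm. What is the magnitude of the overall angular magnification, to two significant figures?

90

Objective: 1/d_i = 1/f_obj - 1/d_o = 1/1.5 - 1/1.58 = 0.03376 cm^-1, so d_i = 29.625 cm.
m_obj = -d_i/d_o = -29.625/1.58 = -18.750.
Eyepiece angular magnification (image at infinity): M_eye = D/f_e = 24/5 = 4.800.
Overall M = m_obj x M_eye = (-18.750)(4.800) = -90.00.
|M| = 90.00.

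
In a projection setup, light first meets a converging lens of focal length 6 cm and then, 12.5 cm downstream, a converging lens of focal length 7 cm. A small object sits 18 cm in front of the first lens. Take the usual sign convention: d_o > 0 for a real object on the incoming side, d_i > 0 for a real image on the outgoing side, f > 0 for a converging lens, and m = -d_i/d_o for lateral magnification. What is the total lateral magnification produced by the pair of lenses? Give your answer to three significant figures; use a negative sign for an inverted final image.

Lens 1: 1/d_i1 = 1/f_1 - 1/d_o1 = 1/6 - 1/18 = 0.11111 cm^-1, so d_i1 = 9.000 cm.
m_1 = -(9.000)/18 = -0.5000.
Object distance for lens 2: d_o2 = 12.5 - 9.000 = 3.500 cm.
Lens 2: 1/d_i2 = 1/f_2 - 1/d_o2 = 1/7 - 1/(3.500) = -0.14286 cm^-1, so d_i2 = -7.000 cm.
m_2 = -(-7.000)/(3.500) = 2.0000.
Overall magnification: m = m_1 m_2 = -1.0000.

-1.00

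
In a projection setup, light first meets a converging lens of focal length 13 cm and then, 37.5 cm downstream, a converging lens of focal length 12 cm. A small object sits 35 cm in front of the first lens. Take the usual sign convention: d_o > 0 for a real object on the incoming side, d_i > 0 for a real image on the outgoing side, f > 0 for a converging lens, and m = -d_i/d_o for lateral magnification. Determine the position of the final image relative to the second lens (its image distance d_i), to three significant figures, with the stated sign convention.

Applying the thin-lens equation to the first lens, 1/13 = 1/35 + 1/d_i1, which gives d_i1 = 20.682 cm.
The intermediate image is 20.682 cm to the right of lens 1, so d_o2 = L - d_i1 = 37.5 - 20.682 = 16.818 cm.
Applying the thin-lens equation again with f_2 = 12 cm and d_o2 = 16.818 cm gives d_i2 = 41.887 cm.

41.9 cm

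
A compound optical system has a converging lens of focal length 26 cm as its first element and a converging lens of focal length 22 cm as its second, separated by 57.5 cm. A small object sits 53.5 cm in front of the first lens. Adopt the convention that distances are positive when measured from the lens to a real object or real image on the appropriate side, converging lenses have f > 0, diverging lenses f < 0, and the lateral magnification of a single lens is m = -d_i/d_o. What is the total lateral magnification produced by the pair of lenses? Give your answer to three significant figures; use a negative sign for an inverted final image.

-1.38

Lens 1: 1/d_i1 = 1/f_1 - 1/d_o1 = 1/26 - 1/53.5 = 0.01977 cm^-1, so d_i1 = 50.582 cm.
m_1 = -(50.582)/53.5 = -0.9455.
The intermediate image is 50.582 cm to the right of lens 1, so d_o2 = L - d_i1 = 57.5 - 50.582 = 6.918 cm.
Lens 2: 1/d_i2 = 1/f_2 - 1/d_o2 = 1/22 - 1/(6.918) = -0.09909 cm^-1, so d_i2 = -10.092 cm.
m_2 = -(-10.092)/(6.918) = 1.4587.
Total m = m_1 x m_2 = (-0.9455)(1.4587) = -1.3791.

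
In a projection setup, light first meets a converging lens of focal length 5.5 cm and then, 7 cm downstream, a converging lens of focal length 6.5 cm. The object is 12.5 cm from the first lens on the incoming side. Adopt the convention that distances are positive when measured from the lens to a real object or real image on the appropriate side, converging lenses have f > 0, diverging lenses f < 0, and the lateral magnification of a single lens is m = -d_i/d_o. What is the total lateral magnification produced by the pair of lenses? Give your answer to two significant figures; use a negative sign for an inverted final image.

Applying the thin-lens equation to the first lens, 1/5.5 = 1/12.5 + 1/d_i1, which gives d_i1 = 9.821 cm.
Its lateral magnification is m_1 = -d_i1/d_o1 = -(9.821)/12.5 = -0.7857.
Since 9.821 cm > 7 cm, the first image lies past the second lens and serves as a virtual object: d_o2 = L - d_i1 = -2.821 cm.
Applying the thin-lens equation again with f_2 = 6.5 cm and d_o2 = -2.821 cm gives d_i2 = 1.967 cm.
m_2 = -(1.967)/(-2.821) = 0.6973.
The system's lateral magnification is m_1 m_2 = (-0.7857)(0.6973) = -0.5479.

-0.55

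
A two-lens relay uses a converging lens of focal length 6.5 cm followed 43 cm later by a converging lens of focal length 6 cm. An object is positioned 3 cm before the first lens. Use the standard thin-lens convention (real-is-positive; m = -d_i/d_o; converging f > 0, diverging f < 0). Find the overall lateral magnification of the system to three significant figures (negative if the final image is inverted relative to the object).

Applying the thin-lens equation to the first lens, 1/6.5 = 1/3 + 1/d_i1, which gives d_i1 = -5.571 cm.
Its lateral magnification is m_1 = -d_i1/d_o1 = -(-5.571)/3 = 1.8571.
With d_i1 < 0 the first image is virtual and lies on the object side; the object distance for lens 2 is d_o2 = 43 - (-5.571) = 48.571 cm.
Applying the thin-lens equation again with f_2 = 6 cm and d_o2 = 48.571 cm gives d_i2 = 6.846 cm.
m_2 = -(6.846)/(48.571) = -0.1409.
Overall magnification: m = m_1 m_2 = -0.2617.

-0.262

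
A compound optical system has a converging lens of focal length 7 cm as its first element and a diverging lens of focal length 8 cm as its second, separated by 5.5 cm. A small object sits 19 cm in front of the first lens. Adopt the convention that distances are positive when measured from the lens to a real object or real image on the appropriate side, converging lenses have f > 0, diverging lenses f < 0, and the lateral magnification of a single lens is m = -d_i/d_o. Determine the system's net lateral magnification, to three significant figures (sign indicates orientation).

Lens 1: 1/d_i1 = 1/f_1 - 1/d_o1 = 1/7 - 1/19 = 0.09023 cm^-1, so d_i1 = 11.083 cm.
m_1 = -(11.083)/19 = -0.5833.
This image would form 11.083 cm past lens 1, i.e. 5.583 cm beyond lens 2, so it is a virtual object for lens 2: d_o2 = 5.5 - 11.083 = -5.583 cm.
Lens 2: 1/d_i2 = 1/f_2 - 1/d_o2 = 1/(-8) - 1/(-5.583) = 0.05410 cm^-1, so d_i2 = 18.483 cm.
m_2 = -(18.483)/(-5.583) = 3.3103.
The system's lateral magnification is m_1 m_2 = (-0.5833)(3.3103) = -1.9310.

-1.93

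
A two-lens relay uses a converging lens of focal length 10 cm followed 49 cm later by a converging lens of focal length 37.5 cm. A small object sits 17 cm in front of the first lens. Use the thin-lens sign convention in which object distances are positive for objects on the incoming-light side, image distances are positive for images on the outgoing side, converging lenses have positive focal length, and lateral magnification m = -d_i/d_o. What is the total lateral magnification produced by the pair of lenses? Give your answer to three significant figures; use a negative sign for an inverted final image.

-4.19

First lens: d_i1 = 1/(1/10 - 1/17) = 24.286 cm.
m_1 = -(24.286)/17 = -1.4286.
Object distance for lens 2: d_o2 = 49 - 24.286 = 24.714 cm.
Second lens: d_i2 = 1/(1/37.5 - 1/(24.714)) = -72.486 cm.
m_2 = -(-72.486)/(24.714) = 2.9330.
The system's lateral magnification is m_1 m_2 = (-1.4286)(2.9330) = -4.1899.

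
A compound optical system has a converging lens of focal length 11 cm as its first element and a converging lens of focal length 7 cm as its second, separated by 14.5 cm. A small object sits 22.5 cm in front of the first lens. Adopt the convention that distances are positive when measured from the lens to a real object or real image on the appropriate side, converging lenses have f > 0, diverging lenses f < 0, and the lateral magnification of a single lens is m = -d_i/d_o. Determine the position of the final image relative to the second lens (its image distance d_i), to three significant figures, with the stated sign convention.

First lens: d_i1 = 1/(1/11 - 1/22.5) = 21.522 cm.
This image would form 21.522 cm past lens 1, i.e. 7.022 cm beyond lens 2, so it is a virtual object for lens 2: d_o2 = 14.5 - 21.522 = -7.022 cm.
Second lens: d_i2 = 1/(1/7 - 1/(-7.022)) = 3.505 cm.

3.51 cm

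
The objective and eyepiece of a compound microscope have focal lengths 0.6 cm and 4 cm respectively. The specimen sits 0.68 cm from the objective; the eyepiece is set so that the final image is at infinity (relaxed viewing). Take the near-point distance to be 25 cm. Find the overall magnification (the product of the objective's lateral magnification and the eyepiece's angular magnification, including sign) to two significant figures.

Objective: 1/d_i = 1/f_obj - 1/d_o = 1/0.6 - 1/0.68 = 0.19608 cm^-1, so d_i = 5.100 cm.
m_obj = -d_i/d_o = -5.100/0.68 = -7.500.
Eyepiece angular magnification (image at infinity): M_eye = D/f_e = 25/4 = 6.250.
Overall M = m_obj x M_eye = (-7.500)(6.250) = -46.87.

-47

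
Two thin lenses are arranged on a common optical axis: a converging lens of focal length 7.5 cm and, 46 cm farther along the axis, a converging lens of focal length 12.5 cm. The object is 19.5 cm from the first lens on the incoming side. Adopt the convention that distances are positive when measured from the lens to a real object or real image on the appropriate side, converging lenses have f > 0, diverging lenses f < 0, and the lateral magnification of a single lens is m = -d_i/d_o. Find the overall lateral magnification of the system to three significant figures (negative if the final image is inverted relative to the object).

0.367

Lens 1: 1/d_i1 = 1/f_1 - 1/d_o1 = 1/7.5 - 1/19.5 = 0.08205 cm^-1, so d_i1 = 12.188 cm.
m_1 = -(12.188)/19.5 = -0.6250.
Object distance for lens 2: d_o2 = 46 - 12.188 = 33.812 cm.
Lens 2: 1/d_i2 = 1/f_2 - 1/d_o2 = 1/12.5 - 1/(33.812) = 0.05043 cm^-1, so d_i2 = 19.831 cm.
m_2 = -(19.831)/(33.812) = -0.5865.
Total m = m_1 x m_2 = (-0.6250)(-0.5865) = 0.3666.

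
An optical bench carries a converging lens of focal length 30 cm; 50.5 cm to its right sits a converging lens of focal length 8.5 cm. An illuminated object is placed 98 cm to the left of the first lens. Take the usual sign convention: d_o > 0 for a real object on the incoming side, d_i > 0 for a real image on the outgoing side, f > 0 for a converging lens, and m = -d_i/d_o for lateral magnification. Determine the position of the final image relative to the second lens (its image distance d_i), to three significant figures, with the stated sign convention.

-50.0 cm

First lens: d_i1 = 1/(1/30 - 1/98) = 43.235 cm.
Object distance for lens 2: d_o2 = 50.5 - 43.235 = 7.265 cm.
Second lens: d_i2 = 1/(1/8.5 - 1/(7.265)) = -49.988 cm.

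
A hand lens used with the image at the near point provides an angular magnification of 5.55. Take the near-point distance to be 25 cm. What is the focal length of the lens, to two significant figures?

For the image at the near point, M = 1 + D/f.
f = D/(M - 1) = 25/(5.55 - 1) = 5.495 cm.

5.5 cm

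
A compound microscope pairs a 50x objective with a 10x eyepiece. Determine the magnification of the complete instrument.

500

The overall magnification of a compound microscope is the product of the objective and eyepiece magnifications:
M = M_obj x M_eye = 50 x 10 = 500.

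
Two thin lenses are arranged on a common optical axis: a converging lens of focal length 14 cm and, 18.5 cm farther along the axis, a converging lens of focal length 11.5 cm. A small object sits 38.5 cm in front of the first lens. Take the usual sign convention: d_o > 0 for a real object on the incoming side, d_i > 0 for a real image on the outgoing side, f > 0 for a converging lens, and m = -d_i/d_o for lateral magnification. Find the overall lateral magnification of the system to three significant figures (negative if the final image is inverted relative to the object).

First lens: d_i1 = 1/(1/14 - 1/38.5) = 22.000 cm.
m_1 = -(22.000)/38.5 = -0.5714.
This image would form 22.000 cm past lens 1, i.e. 3.500 cm beyond lens 2, so it is a virtual object for lens 2: d_o2 = 18.5 - 22.000 = -3.500 cm.
Second lens: d_i2 = 1/(1/11.5 - 1/(-3.500)) = 2.683 cm.
m_2 = -(2.683)/(-3.500) = 0.7667.
Overall magnification: m = m_1 m_2 = -0.4381.

-0.438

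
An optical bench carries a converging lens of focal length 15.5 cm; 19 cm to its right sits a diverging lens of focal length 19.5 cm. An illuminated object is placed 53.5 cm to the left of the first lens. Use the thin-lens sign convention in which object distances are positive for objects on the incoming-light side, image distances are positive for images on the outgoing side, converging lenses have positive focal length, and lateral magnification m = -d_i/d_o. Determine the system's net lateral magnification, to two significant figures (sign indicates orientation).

-0.48

Applying the thin-lens equation to the first lens, 1/15.5 = 1/53.5 + 1/d_i1, which gives d_i1 = 21.822 cm.
Its lateral magnification is m_1 = -d_i1/d_o1 = -(21.822)/53.5 = -0.4079.
Since 21.822 cm > 19 cm, the first image lies past the second lens and serves as a virtual object: d_o2 = L - d_i1 = -2.822 cm.
Applying the thin-lens equation again with f_2 = -19.5 cm and d_o2 = -2.822 cm gives d_i2 = 3.300 cm.
m_2 = -(3.300)/(-2.822) = 1.1692.
Overall magnification: m = m_1 m_2 = -0.4769.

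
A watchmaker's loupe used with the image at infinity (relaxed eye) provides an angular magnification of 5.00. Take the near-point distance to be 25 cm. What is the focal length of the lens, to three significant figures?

5.00 cm

For the image at infinity, M = D/f.
f = D/M = 25/5.0 = 5.000 cm.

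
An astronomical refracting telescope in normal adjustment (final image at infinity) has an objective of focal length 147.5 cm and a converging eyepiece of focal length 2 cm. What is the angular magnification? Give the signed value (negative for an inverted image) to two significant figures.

-74

M = -f_obj/f_eye = -147.5/(2) = -73.750.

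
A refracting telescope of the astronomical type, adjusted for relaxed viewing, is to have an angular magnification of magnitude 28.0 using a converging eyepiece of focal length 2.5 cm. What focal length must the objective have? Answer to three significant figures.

70.0 cm

|M| = f_obj/|f_eye|, so f_obj = |M| x |f_eye| = 28.0 x 2.5 = 70.000 cm.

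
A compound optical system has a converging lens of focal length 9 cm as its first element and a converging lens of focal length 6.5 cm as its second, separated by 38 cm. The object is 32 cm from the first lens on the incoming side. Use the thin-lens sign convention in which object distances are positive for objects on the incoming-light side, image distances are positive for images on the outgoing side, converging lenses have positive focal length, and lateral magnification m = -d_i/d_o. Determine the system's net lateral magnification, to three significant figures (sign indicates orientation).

Applying the thin-lens equation to the first lens, 1/9 = 1/32 + 1/d_i1, which gives d_i1 = 12.522 cm.
Its lateral magnification is m_1 = -d_i1/d_o1 = -(12.522)/32 = -0.3913.
Object distance for lens 2: d_o2 = 38 - 12.522 = 25.478 cm.
Applying the thin-lens equation again with f_2 = 6.5 cm and d_o2 = 25.478 cm gives d_i2 = 8.726 cm.
m_2 = -(8.726)/(25.478) = -0.3425.
The system's lateral magnification is m_1 m_2 = (-0.3913)(-0.3425) = 0.1340.

0.134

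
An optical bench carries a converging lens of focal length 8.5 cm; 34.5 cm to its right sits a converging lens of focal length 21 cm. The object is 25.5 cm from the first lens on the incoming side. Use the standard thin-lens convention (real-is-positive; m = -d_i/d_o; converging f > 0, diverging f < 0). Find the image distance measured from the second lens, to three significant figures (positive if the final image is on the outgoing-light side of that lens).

609 cm

Lens 1: 1/d_i1 = 1/f_1 - 1/d_o1 = 1/8.5 - 1/25.5 = 0.07843 cm^-1, so d_i1 = 12.750 cm.
The intermediate image is 12.750 cm to the right of lens 1, so d_o2 = L - d_i1 = 34.5 - 12.750 = 21.750 cm.
Lens 2: 1/d_i2 = 1/f_2 - 1/d_o2 = 1/21 - 1/(21.750) = 0.00164 cm^-1, so d_i2 = 609.000 cm.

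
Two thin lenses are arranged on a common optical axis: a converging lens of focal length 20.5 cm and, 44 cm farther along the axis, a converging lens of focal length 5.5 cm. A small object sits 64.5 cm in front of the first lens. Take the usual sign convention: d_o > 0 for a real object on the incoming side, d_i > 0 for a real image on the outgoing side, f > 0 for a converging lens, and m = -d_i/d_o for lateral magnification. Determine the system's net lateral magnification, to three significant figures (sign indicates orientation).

0.303

First lens: d_i1 = 1/(1/20.5 - 1/64.5) = 30.051 cm.
m_1 = -(30.051)/64.5 = -0.4659.
The intermediate image is 30.051 cm to the right of lens 1, so d_o2 = L - d_i1 = 44 - 30.051 = 13.949 cm.
Second lens: d_i2 = 1/(1/5.5 - 1/(13.949)) = 9.080 cm.
m_2 = -(9.080)/(13.949) = -0.6510.
Overall magnification: m = m_1 m_2 = 0.3033.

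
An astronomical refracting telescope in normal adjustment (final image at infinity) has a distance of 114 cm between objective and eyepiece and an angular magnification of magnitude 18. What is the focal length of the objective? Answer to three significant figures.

In normal adjustment the tube length equals f_obj + f_eye and |M| = f_obj/f_eye.
So f_obj = 18 f_eye and 18 f_eye + f_eye = 114 cm, giving f_eye = 114/19 = 6.000 cm and f_obj = 108.000 cm.

108 cm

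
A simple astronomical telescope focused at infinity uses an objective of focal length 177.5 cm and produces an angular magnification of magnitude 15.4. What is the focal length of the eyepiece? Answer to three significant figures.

|M| = f_obj/f_eye, so f_eye = f_obj/|M| = 177.5/15.4 = 11.526 cm.

11.5 cm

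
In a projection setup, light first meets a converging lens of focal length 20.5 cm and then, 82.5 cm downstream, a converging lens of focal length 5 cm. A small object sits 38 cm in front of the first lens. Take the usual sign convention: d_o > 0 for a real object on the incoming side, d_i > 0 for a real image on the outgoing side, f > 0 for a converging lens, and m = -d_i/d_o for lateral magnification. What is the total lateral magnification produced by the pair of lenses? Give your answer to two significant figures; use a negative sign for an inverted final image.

0.18

Lens 1: 1/d_i1 = 1/f_1 - 1/d_o1 = 1/20.5 - 1/38 = 0.02246 cm^-1, so d_i1 = 44.514 cm.
m_1 = -(44.514)/38 = -1.1714.
The intermediate image is 44.514 cm to the right of lens 1, so d_o2 = L - d_i1 = 82.5 - 44.514 = 37.986 cm.
Lens 2: 1/d_i2 = 1/f_2 - 1/d_o2 = 1/5 - 1/(37.986) = 0.17367 cm^-1, so d_i2 = 5.758 cm.
m_2 = -(5.758)/(37.986) = -0.1516.
Overall magnification: m = m_1 m_2 = 0.1776.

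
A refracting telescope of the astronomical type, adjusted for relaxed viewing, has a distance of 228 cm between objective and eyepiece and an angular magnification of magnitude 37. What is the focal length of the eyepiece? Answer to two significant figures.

6.0 cm

In normal adjustment the tube length equals f_obj + f_eye and |M| = f_obj/f_eye.
So f_obj = 37 f_eye and 37 f_eye + f_eye = 228 cm, giving f_eye = 228/38 = 6.000 cm and f_obj = 222.000 cm.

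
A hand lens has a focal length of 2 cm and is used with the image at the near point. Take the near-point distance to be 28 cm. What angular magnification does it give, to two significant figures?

M = 1 + D/f = 1 + 28/2 = 15.000.

15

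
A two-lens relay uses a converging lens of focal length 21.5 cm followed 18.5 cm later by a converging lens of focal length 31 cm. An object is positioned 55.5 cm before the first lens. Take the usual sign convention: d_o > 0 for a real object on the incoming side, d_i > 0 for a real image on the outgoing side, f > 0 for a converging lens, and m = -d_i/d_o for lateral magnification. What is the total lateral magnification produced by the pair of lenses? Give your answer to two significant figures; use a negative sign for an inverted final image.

-0.41

Lens 1: 1/d_i1 = 1/f_1 - 1/d_o1 = 1/21.5 - 1/55.5 = 0.02849 cm^-1, so d_i1 = 35.096 cm.
m_1 = -(35.096)/55.5 = -0.6324.
This image would form 35.096 cm past lens 1, i.e. 16.596 cm beyond lens 2, so it is a virtual object for lens 2: d_o2 = 18.5 - 35.096 = -16.596 cm.
Lens 2: 1/d_i2 = 1/f_2 - 1/d_o2 = 1/31 - 1/(-16.596) = 0.09252 cm^-1, so d_i2 = 10.809 cm.
m_2 = -(10.809)/(-16.596) = 0.6513.
Overall magnification: m = m_1 m_2 = -0.4119.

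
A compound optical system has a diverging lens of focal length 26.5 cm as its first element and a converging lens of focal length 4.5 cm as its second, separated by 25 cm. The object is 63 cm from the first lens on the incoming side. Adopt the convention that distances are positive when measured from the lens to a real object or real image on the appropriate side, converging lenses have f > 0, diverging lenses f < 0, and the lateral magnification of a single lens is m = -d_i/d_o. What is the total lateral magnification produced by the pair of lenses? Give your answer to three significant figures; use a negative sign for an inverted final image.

-0.0340

Applying the thin-lens equation to the first lens, 1/(-26.5) = 1/63 + 1/d_i1, which gives d_i1 = -18.654 cm.
Its lateral magnification is m_1 = -d_i1/d_o1 = -(-18.654)/63 = 0.2961.
The intermediate image is virtual, 18.654 cm to the left of lens 1, so d_o2 = L - d_i1 = 25 - (-18.654) = 43.654 cm.
Applying the thin-lens equation again with f_2 = 4.5 cm and d_o2 = 43.654 cm gives d_i2 = 5.017 cm.
m_2 = -(5.017)/(43.654) = -0.1149.
Total m = m_1 x m_2 = (0.2961)(-0.1149) = -0.0340.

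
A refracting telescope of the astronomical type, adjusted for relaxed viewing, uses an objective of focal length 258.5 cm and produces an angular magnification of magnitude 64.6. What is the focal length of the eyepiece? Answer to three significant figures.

|M| = f_obj/f_eye, so f_eye = f_obj/|M| = 258.5/64.6 = 4.002 cm.

4.00 cm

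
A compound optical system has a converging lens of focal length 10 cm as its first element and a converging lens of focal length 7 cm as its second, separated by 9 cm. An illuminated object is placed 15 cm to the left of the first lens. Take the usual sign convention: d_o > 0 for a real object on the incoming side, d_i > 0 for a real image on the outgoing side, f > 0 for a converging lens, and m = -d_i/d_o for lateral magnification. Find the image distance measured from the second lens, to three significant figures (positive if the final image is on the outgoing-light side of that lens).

Applying the thin-lens equation to the first lens, 1/10 = 1/15 + 1/d_i1, which gives d_i1 = 30.000 cm.
This image would form 30.000 cm past lens 1, i.e. 21.000 cm beyond lens 2, so it is a virtual object for lens 2: d_o2 = 9 - 30.000 = -21.000 cm.
Applying the thin-lens equation again with f_2 = 7 cm and d_o2 = -21.000 cm gives d_i2 = 5.250 cm.

5.25 cm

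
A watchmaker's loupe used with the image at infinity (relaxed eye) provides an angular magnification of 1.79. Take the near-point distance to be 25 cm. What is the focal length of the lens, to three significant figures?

For the image at infinity, M = D/f.
f = D/M = 25/1.79 = 13.966 cm.

14.0 cm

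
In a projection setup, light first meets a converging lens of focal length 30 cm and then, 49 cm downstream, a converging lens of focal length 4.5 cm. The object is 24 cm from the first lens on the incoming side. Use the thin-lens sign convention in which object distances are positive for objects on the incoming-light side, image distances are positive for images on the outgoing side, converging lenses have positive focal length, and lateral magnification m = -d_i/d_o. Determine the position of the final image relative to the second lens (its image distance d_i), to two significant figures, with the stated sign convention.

4.6 cm

First lens: d_i1 = 1/(1/30 - 1/24) = -120.000 cm.
The intermediate image is virtual, 120.000 cm to the left of lens 1, so d_o2 = L - d_i1 = 49 - (-120.000) = 169.000 cm.
Second lens: d_i2 = 1/(1/4.5 - 1/(169.000)) = 4.623 cm.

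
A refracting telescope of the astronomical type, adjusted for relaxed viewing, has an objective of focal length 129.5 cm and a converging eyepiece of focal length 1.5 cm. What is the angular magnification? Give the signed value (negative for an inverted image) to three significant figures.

M = -f_obj/f_eye = -129.5/(1.5) = -86.333.

-86.3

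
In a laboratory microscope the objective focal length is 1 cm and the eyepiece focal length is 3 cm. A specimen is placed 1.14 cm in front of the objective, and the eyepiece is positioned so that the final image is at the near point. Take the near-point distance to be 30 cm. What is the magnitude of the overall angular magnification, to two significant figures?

Objective: 1/d_i = 1/f_obj - 1/d_o = 1/1 - 1/1.14 = 0.12281 cm^-1, so d_i = 8.143 cm.
m_obj = -d_i/d_o = -8.143/1.14 = -7.143.
Eyepiece angular magnification (image at near point): M_eye = 1 + D/f_e = 1 + 30/3 = 11.000.
Overall M = m_obj x M_eye = (-7.143)(11.000) = -78.57.
|M| = 78.57.

79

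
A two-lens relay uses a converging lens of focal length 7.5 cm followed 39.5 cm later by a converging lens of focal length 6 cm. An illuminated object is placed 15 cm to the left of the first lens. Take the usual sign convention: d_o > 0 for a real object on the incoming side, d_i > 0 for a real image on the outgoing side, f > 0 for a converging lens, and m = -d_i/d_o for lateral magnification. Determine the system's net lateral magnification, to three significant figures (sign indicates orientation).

Applying the thin-lens equation to the first lens, 1/7.5 = 1/15 + 1/d_i1, which gives d_i1 = 15.000 cm.
Its lateral magnification is m_1 = -d_i1/d_o1 = -(15.000)/15 = -1.0000.
That image sits 24.500 cm in front of the second lens, so d_o2 = 24.500 cm.
Applying the thin-lens equation again with f_2 = 6 cm and d_o2 = 24.500 cm gives d_i2 = 7.946 cm.
m_2 = -(7.946)/(24.500) = -0.3243.
Overall magnification: m = m_1 m_2 = 0.3243.

0.324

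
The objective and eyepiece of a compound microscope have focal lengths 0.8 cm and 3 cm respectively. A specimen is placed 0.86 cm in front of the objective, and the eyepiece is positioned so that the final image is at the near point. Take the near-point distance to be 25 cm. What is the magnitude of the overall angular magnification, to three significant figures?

Objective: 1/d_i = 1/f_obj - 1/d_o = 1/0.8 - 1/0.86 = 0.08721 cm^-1, so d_i = 11.467 cm.
m_obj = -d_i/d_o = -11.467/0.86 = -13.333.
Eyepiece angular magnification (image at near point): M_eye = 1 + D/f_e = 1 + 25/3 = 9.333.
Overall M = m_obj x M_eye = (-13.333)(9.333) = -124.44.
|M| = 124.44.

124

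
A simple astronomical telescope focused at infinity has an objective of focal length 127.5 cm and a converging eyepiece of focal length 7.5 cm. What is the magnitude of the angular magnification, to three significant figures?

17.0

|M| = f_obj/|f_eye| = 127.5/7.5 = 17.000.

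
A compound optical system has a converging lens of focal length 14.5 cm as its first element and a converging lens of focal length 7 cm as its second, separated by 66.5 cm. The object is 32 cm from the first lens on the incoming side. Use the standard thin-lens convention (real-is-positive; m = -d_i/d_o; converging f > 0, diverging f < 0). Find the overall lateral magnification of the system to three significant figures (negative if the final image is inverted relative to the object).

0.176

Applying the thin-lens equation to the first lens, 1/14.5 = 1/32 + 1/d_i1, which gives d_i1 = 26.514 cm.
Its lateral magnification is m_1 = -d_i1/d_o1 = -(26.514)/32 = -0.8286.
The intermediate image is 26.514 cm to the right of lens 1, so d_o2 = L - d_i1 = 66.5 - 26.514 = 39.986 cm.
Applying the thin-lens equation again with f_2 = 7 cm and d_o2 = 39.986 cm gives d_i2 = 8.485 cm.
m_2 = -(8.485)/(39.986) = -0.2122.
The system's lateral magnification is m_1 m_2 = (-0.8286)(-0.2122) = 0.1758.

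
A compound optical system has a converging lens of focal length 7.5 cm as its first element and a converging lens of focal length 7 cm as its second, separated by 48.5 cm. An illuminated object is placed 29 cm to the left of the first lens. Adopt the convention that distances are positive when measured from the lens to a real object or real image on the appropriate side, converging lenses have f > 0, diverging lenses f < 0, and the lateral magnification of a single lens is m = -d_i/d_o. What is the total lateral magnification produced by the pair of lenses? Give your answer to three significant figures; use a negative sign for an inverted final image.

Applying the thin-lens equation to the first lens, 1/7.5 = 1/29 + 1/d_i1, which gives d_i1 = 10.116 cm.
Its lateral magnification is m_1 = -d_i1/d_o1 = -(10.116)/29 = -0.3488.
That image sits 38.384 cm in front of the second lens, so d_o2 = 38.384 cm.
Applying the thin-lens equation again with f_2 = 7 cm and d_o2 = 38.384 cm gives d_i2 = 8.561 cm.
m_2 = -(8.561)/(38.384) = -0.2230.
The system's lateral magnification is m_1 m_2 = (-0.3488)(-0.2230) = 0.0778.

0.0778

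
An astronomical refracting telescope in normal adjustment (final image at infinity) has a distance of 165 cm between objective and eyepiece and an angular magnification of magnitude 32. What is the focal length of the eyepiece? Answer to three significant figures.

5.00 cm

In normal adjustment the tube length equals f_obj + f_eye and |M| = f_obj/f_eye.
So f_obj = 32 f_eye and 32 f_eye + f_eye = 165 cm, giving f_eye = 165/33 = 5.000 cm and f_obj = 160.000 cm.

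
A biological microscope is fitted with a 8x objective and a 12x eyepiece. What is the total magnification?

The overall magnification of a compound microscope is the product of the objective and eyepiece magnifications:
M = M_obj x M_eye = 8 x 12 = 96.

96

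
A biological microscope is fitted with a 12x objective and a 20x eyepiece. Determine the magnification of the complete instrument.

The overall magnification of a compound microscope is the product of the objective and eyepiece magnifications:
M = M_obj x M_eye = 12 x 20 = 240.

240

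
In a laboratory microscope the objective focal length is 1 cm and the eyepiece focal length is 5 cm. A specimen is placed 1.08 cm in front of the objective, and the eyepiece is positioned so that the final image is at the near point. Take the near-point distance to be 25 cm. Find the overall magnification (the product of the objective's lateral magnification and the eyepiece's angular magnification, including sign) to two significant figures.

-75

Objective: 1/d_i = 1/f_obj - 1/d_o = 1/1 - 1/1.08 = 0.07407 cm^-1, so d_i = 13.500 cm.
m_obj = -d_i/d_o = -13.500/1.08 = -12.500.
Eyepiece angular magnification (image at near point): M_eye = 1 + D/f_e = 1 + 25/5 = 6.000.
Overall M = m_obj x M_eye = (-12.500)(6.000) = -75.00.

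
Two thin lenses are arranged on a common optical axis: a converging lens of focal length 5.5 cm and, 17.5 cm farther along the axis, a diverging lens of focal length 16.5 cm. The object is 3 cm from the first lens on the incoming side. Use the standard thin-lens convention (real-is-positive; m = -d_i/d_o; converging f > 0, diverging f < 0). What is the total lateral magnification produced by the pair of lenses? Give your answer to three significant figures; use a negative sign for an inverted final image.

Applying the thin-lens equation to the first lens, 1/5.5 = 1/3 + 1/d_i1, which gives d_i1 = -6.600 cm.
Its lateral magnification is m_1 = -d_i1/d_o1 = -(-6.600)/3 = 2.2000.
With d_i1 < 0 the first image is virtual and lies on the object side; the object distance for lens 2 is d_o2 = 17.5 - (-6.600) = 24.100 cm.
Applying the thin-lens equation again with f_2 = -16.5 cm and d_o2 = 24.100 cm gives d_i2 = -9.794 cm.
m_2 = -(-9.794)/(24.100) = 0.4064.
Total m = m_1 x m_2 = (2.2000)(0.4064) = 0.8941.

0.894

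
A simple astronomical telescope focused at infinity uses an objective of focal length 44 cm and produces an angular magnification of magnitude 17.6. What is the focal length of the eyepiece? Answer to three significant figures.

2.50 cm

|M| = f_obj/f_eye, so f_eye = f_obj/|M| = 44/17.6 = 2.500 cm.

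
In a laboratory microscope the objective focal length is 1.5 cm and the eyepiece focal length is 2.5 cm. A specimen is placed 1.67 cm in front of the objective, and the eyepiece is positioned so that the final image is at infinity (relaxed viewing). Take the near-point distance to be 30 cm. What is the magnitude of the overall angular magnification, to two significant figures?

Objective: 1/d_i = 1/f_obj - 1/d_o = 1/1.5 - 1/1.67 = 0.06786 cm^-1, so d_i = 14.735 cm.
m_obj = -d_i/d_o = -14.735/1.67 = -8.824.
Eyepiece angular magnification (image at infinity): M_eye = D/f_e = 30/2.5 = 12.000.
Overall M = m_obj x M_eye = (-8.824)(12.000) = -105.88.
|M| = 105.88.

110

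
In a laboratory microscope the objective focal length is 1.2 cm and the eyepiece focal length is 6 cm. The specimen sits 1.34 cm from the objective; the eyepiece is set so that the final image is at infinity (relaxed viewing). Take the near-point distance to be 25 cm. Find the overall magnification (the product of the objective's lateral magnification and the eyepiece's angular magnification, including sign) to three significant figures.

-35.7

Objective: 1/d_i = 1/f_obj - 1/d_o = 1/1.2 - 1/1.34 = 0.08706 cm^-1, so d_i = 11.486 cm.
m_obj = -d_i/d_o = -11.486/1.34 = -8.571.
Eyepiece angular magnification (image at infinity): M_eye = D/f_e = 25/6 = 4.167.
Overall M = m_obj x M_eye = (-8.571)(4.167) = -35.71.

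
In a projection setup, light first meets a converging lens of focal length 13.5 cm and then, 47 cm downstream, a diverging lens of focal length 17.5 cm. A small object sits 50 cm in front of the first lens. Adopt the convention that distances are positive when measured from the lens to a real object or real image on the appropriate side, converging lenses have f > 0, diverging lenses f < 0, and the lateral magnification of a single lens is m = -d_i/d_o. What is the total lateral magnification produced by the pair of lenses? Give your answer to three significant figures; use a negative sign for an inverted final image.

-0.141

Applying the thin-lens equation to the first lens, 1/13.5 = 1/50 + 1/d_i1, which gives d_i1 = 18.493 cm.
Its lateral magnification is m_1 = -d_i1/d_o1 = -(18.493)/50 = -0.3699.
Object distance for lens 2: d_o2 = 47 - 18.493 = 28.507 cm.
Applying the thin-lens equation again with f_2 = -17.5 cm and d_o2 = 28.507 cm gives d_i2 = -10.843 cm.
m_2 = -(-10.843)/(28.507) = 0.3804.
The system's lateral magnification is m_1 m_2 = (-0.3699)(0.3804) = -0.1407.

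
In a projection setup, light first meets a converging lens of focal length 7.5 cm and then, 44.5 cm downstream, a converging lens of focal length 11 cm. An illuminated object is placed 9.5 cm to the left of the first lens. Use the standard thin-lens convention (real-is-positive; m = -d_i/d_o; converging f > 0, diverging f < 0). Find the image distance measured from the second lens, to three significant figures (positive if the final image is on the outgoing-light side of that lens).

-45.9 cm

Applying the thin-lens equation to the first lens, 1/7.5 = 1/9.5 + 1/d_i1, which gives d_i1 = 35.625 cm.
That image sits 8.875 cm in front of the second lens, so d_o2 = 8.875 cm.
Applying the thin-lens equation again with f_2 = 11 cm and d_o2 = 8.875 cm gives d_i2 = -45.941 cm.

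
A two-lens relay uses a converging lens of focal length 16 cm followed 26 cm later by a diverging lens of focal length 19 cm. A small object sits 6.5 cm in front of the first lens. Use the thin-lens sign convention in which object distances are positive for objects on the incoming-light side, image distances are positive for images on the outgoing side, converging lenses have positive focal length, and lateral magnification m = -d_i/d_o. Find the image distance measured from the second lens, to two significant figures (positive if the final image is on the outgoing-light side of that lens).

Applying the thin-lens equation to the first lens, 1/16 = 1/6.5 + 1/d_i1, which gives d_i1 = -10.947 cm.
The intermediate image is virtual, 10.947 cm to the left of lens 1, so d_o2 = L - d_i1 = 26 - (-10.947) = 36.947 cm.
Applying the thin-lens equation again with f_2 = -19 cm and d_o2 = 36.947 cm gives d_i2 = -12.548 cm.

-13 cm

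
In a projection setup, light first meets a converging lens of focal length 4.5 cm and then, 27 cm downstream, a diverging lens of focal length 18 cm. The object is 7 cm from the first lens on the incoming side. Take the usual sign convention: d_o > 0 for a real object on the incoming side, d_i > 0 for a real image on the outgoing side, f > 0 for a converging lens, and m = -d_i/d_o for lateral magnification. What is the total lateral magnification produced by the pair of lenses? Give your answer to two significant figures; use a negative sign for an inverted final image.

Lens 1: 1/d_i1 = 1/f_1 - 1/d_o1 = 1/4.5 - 1/7 = 0.07937 cm^-1, so d_i1 = 12.600 cm.
m_1 = -(12.600)/7 = -1.8000.
That image sits 14.400 cm in front of the second lens, so d_o2 = 14.400 cm.
Lens 2: 1/d_i2 = 1/f_2 - 1/d_o2 = 1/(-18) - 1/(14.400) = -0.12500 cm^-1, so d_i2 = -8.000 cm.
m_2 = -(-8.000)/(14.400) = 0.5556.
Total m = m_1 x m_2 = (-1.8000)(0.5556) = -1.0000.

-1.0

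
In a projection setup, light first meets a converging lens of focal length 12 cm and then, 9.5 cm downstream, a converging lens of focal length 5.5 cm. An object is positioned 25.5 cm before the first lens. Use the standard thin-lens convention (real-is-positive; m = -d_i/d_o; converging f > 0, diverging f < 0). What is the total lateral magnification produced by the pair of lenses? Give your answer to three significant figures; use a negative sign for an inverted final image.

Applying the thin-lens equation to the first lens, 1/12 = 1/25.5 + 1/d_i1, which gives d_i1 = 22.667 cm.
Its lateral magnification is m_1 = -d_i1/d_o1 = -(22.667)/25.5 = -0.8889.
This image would form 22.667 cm past lens 1, i.e. 13.167 cm beyond lens 2, so it is a virtual object for lens 2: d_o2 = 9.5 - 22.667 = -13.167 cm.
Applying the thin-lens equation again with f_2 = 5.5 cm and d_o2 = -13.167 cm gives d_i2 = 3.879 cm.
m_2 = -(3.879)/(-13.167) = 0.2946.
The system's lateral magnification is m_1 m_2 = (-0.8889)(0.2946) = -0.2619.

-0.262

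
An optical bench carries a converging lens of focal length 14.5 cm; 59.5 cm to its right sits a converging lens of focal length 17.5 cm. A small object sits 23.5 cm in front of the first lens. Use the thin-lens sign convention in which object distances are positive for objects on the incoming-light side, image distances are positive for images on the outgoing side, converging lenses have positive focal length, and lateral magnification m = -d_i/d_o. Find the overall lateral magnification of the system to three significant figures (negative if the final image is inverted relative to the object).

6.81

Lens 1: 1/d_i1 = 1/f_1 - 1/d_o1 = 1/14.5 - 1/23.5 = 0.02641 cm^-1, so d_i1 = 37.861 cm.
m_1 = -(37.861)/23.5 = -1.6111.
The intermediate image is 37.861 cm to the right of lens 1, so d_o2 = L - d_i1 = 59.5 - 37.861 = 21.639 cm.
Lens 2: 1/d_i2 = 1/f_2 - 1/d_o2 = 1/17.5 - 1/(21.639) = 0.01093 cm^-1, so d_i2 = 91.493 cm.
m_2 = -(91.493)/(21.639) = -4.2282.
Overall magnification: m = m_1 m_2 = 6.8121.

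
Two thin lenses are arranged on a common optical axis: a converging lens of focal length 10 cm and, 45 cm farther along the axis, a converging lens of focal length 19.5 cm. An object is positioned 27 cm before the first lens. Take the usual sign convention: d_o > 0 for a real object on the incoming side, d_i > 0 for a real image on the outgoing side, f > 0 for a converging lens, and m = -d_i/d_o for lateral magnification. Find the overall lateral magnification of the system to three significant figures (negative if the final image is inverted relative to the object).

1.19

Lens 1: 1/d_i1 = 1/f_1 - 1/d_o1 = 1/10 - 1/27 = 0.06296 cm^-1, so d_i1 = 15.882 cm.
m_1 = -(15.882)/27 = -0.5882.
That image sits 29.118 cm in front of the second lens, so d_o2 = 29.118 cm.
Lens 2: 1/d_i2 = 1/f_2 - 1/d_o2 = 1/19.5 - 1/(29.118) = 0.01694 cm^-1, so d_i2 = 59.037 cm.
m_2 = -(59.037)/(29.118) = -2.0275.
The system's lateral magnification is m_1 m_2 = (-0.5882)(-2.0275) = 1.1927.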